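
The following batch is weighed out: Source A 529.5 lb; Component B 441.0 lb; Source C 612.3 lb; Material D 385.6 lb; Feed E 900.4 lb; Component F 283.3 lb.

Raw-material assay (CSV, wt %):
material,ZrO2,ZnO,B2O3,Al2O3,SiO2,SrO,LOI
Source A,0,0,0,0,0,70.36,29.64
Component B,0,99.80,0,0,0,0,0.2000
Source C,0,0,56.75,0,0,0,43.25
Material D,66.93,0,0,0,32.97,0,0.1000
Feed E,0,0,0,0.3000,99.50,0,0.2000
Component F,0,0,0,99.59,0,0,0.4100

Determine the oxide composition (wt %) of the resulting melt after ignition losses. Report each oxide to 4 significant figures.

Glass mass = 2726 lb (batch 3152 − LOI 426.0).
Composition: ZrO2 9.467%, ZnO 16.14%, B2O3 12.75%, Al2O3 10.45%, SiO2 37.53%, SrO 13.67%

In-progress results are displayed, rounded to four significant digits, on the page. The whole derivation runs at exact precision in every operation; a single rounding completes every reported value. All derived quantities (glass mass, LOI, the totals, the yield, the six compositions) are recomputed at full float precision from the batch weights per 2726 lb of glass exactly as printed in either problem or answer.
Oxide masses out of the charge:
  ZrO2: 385.6·0.6693 = 258.1 lb
  ZnO: 441.0·0.9980 = 440.1 lb
  B2O3: 612.3·0.5675 = 347.5 lb
  Al2O3: 900.4·0.003000 + 283.3·0.9959 = 284.8 lb
  SiO2: 385.6·0.3297 + 900.4·0.9950 = 1023 lb
  SrO: 529.5·0.7036 = 372.6 lb
LOI: 529.5·0.2964 + 441.0·0.002000 + 612.3·0.4325 + 385.6·0.001000 + 900.4·0.002000 + 283.3·0.004100 = 426.0 lb
batch − LOI leaves glass = 3152 − 426.0 = 2726 lb (= the summed oxide contributions)
each wt % is 100 × oxide ÷ glass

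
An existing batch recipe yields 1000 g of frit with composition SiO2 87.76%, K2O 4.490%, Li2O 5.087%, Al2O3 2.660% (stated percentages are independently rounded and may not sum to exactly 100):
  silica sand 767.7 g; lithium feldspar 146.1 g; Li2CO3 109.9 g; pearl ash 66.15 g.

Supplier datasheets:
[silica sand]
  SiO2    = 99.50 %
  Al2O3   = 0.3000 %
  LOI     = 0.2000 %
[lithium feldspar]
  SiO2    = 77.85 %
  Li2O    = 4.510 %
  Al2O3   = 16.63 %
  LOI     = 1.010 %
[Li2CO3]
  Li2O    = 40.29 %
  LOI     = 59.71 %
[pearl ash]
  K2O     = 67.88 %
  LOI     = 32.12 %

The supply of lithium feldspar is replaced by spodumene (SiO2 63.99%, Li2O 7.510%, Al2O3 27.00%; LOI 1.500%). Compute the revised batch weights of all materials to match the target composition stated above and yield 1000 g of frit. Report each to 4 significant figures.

Revised batch per 1000 g frit:
  silica sand: 824.5 g
  spodumene: 89.36 g
  Li2CO3: 109.6 g
  pearl ash: 66.15 g
Total batch = 1090 g; LOI loss = 89.68 g

Values along the way are rounded to 4 significant digits wherever printed; the working math keeps full float precision in all steps — exactly one rounding lands on each reported number; all derived quantities are re-derived at exact precision (four oxide percentages, glass mass, the yield, LOI, totals) from the batch weights at 1000 g of glass precisely as stated by the question or the answer.
Per-oxide target masses for 1000 g frit:
  SiO2: 87.76% × 1000 = 877.6 g
  K2O: 4.490% × 1000 = 44.90 g
  Li2O: 5.087% × 1000 = 50.87 g
  Al2O3: 2.660% × 1000 = 26.60 g
Checking each oxide sum working from each reported weight, at the basis given (target by target, the sums agree given rounding of the digits):
  SiO2: 824.5·0.9950 + 89.36·0.6399 = 877.6 g (target 877.6 g)
  K2O: 66.15·0.6788 = 44.90 g (target 44.90 g)
  Li2O: 89.36·0.07510 + 109.6·0.4029 = 50.87 g (target 50.87 g)
  Al2O3: 824.5·0.003000 + 89.36·0.2700 = 26.60 g (target 26.60 g)
Auditing the glass mass value: the batch minus its LOI: 999.9 g (summing oxide targets gives 1000 g; stated basis 1000 g — deltas are rounding alone).
Whole-batch sum: Σ batch = 1090 g; ignition loss, Σ(batch × LOI) = 89.68 g; yield, glass over the total, = 91.77%.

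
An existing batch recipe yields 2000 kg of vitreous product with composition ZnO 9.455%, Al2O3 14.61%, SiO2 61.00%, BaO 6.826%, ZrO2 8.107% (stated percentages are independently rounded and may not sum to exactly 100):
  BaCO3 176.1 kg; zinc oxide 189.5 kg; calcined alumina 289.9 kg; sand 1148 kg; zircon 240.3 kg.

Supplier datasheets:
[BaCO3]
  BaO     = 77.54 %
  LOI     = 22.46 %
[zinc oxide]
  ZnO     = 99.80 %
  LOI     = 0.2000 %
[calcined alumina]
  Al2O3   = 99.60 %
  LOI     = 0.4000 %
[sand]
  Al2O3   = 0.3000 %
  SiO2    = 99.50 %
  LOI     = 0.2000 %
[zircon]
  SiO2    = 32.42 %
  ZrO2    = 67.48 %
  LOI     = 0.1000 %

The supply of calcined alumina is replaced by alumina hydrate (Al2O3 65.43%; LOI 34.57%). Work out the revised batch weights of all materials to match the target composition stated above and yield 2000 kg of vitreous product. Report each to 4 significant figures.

Revised batch per 2000 kg vitreous product:
  BaCO3: 176.1 kg
  zinc oxide: 189.5 kg
  alumina hydrate: 441.3 kg
  sand: 1148 kg
  zircon: 240.3 kg
Total batch = 2195 kg; LOI loss = 195.0 kg

Exact precision is kept through every step; mid-chain values are shown, with 4-significant-digit rounding, on the page — a single rounding yields each reported result — all derived quantities are computed in full precision (glass mass, totals, LOI, yield, the five compositions) from the batch weights for 2000 kg of glass as given in either problem or answer.
The oxide mass targets at 2000 kg vitreous product:
  ZnO: 9.455% × 2000 = 189.1 kg
  Al2O3: 14.61% × 2000 = 292.2 kg
  SiO2: 61.00% × 2000 = 1220 kg
  BaO: 6.826% × 2000 = 136.5 kg
  ZrO2: 8.107% × 2000 = 162.1 kg
Checking each oxide sum on the weights just shown, on the stated basis (sums match the target masses up to rounding of the answer):
  ZnO: 189.5·0.9980 = 189.1 kg (target 189.1 kg)
  Al2O3: 441.3·0.6543 + 1148·0.003000 = 292.2 kg (target 292.2 kg)
  SiO2: 1148·0.9950 + 240.3·0.3242 = 1220 kg (target 1220 kg)
  BaO: 176.1·0.7754 = 136.5 kg (target 136.5 kg)
  ZrO2: 240.3·0.6748 = 162.2 kg (target 162.1 kg)
The glass-mass cross-check: total batch − LOI = 2000 kg (oxide target masses add up to 2000 kg; versus the stated basis of 2000 kg — differing by rounding only).
Whole-batch sum: Σ batch = 2195 kg; Σ batch·LOI gives LOI loss = 195.0 kg; yield, glass over the total, = 91.12%.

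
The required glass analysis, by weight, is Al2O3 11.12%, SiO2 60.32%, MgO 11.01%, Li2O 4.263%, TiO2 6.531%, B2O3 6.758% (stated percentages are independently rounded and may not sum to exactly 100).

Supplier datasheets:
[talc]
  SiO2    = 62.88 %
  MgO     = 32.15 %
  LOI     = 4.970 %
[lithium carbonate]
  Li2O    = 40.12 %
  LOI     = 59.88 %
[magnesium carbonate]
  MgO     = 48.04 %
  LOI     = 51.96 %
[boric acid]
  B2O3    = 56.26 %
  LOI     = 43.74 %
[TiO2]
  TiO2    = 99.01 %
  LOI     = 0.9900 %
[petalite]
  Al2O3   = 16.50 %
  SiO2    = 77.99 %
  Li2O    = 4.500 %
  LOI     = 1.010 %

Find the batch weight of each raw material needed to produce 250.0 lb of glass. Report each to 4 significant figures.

Batch per 250.0 lb glass:
  talc: 30.85 lb
  lithium carbonate: 7.666 lb
  magnesium carbonate: 36.65 lb
  boric acid: 30.03 lb
  TiO2: 16.49 lb
  petalite: 168.5 lb
Total batch = 290.2 lb; LOI loss = 40.17 lb; yield = 86.16%

All arithmetic carries exact precision from start to finish — mid-chain values are shown (rounded to four significant figures) when written out — each reported result undergoes a single rounding; all derived quantities are computed at full float precision (the totals, the yield, glass mass, LOI, six oxide percentages) from the weighed amounts on 250.0 lb of glass, as they appear in either problem or answer.
Target oxide masses per 250.0 lb glass:
  Al2O3: 11.12% × 250.0 = 27.80 lb
  SiO2: 60.32% × 250.0 = 150.8 lb
  MgO: 11.01% × 250.0 = 27.52 lb
  Li2O: 4.263% × 250.0 = 10.66 lb
  TiO2: 6.531% × 250.0 = 16.33 lb
  B2O3: 6.758% × 250.0 = 16.90 lb
Balance tally, oxide-wise, from the weights as reported, versus the basis set out (sum by sum, the targets are met within answer rounding):
  Al2O3: 168.5·0.1650 = 27.80 lb (target 27.80 lb)
  SiO2: 30.85·0.6288 + 168.5·0.7799 = 150.8 lb (target 150.8 lb)
  MgO: 30.85·0.3215 + 36.65·0.4804 = 27.52 lb (target 27.52 lb)
  Li2O: 7.666·0.4012 + 168.5·0.04500 = 10.66 lb (target 10.66 lb)
  TiO2: 16.49·0.9901 = 16.33 lb (target 16.33 lb)
  B2O3: 30.03·0.5626 = 16.89 lb (target 16.90 lb)
Glass-mass sanity pass: batch Σ − ignition loss = 250.0 lb (the Σ of target masses is 250.0 lb; the stated basis being 250.0 lb — gaps are rounding artifacts).
Batch grand total — Σ batch = 290.2 lb; ignition loss, Σ(batch × LOI) = 40.17 lb; yield, glass over the total, = 86.16%.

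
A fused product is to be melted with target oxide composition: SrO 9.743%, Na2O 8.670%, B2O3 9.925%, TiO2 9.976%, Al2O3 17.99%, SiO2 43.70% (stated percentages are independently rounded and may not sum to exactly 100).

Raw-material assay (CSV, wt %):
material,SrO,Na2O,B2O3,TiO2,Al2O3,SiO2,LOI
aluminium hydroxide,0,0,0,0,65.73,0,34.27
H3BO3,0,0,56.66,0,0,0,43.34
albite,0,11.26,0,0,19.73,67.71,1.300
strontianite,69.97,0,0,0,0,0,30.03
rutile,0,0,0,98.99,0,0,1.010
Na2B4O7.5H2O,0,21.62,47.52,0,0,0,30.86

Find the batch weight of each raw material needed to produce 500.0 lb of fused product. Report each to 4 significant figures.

Batch per 500.0 lb fused product:
  aluminium hydroxide: 39.98 lb
  H3BO3: 60.37 lb
  albite: 322.7 lb
  strontianite: 69.62 lb
  rutile: 50.39 lb
  Na2B4O7.5H2O: 32.44 lb
Total batch = 575.5 lb; LOI loss = 75.49 lb; yield = 86.88%

All internal work keeps exact precision from first step to last — in-progress results are rounded to 4 significant figures wherever printed — each reported number is rounded exactly once; all derived quantities are carried in full float precision (six oxide percentages, net glass mass, yield, the totals, LOI) starting from the weights for 500.0 lb of glass precisely as stated by the question or the answer.
Oxide mass targets, per 500.0 lb fused product:
  SrO: 9.743% × 500.0 = 48.72 lb
  Na2O: 8.670% × 500.0 = 43.35 lb
  B2O3: 9.925% × 500.0 = 49.62 lb
  TiO2: 9.976% × 500.0 = 49.88 lb
  Al2O3: 17.99% × 500.0 = 89.95 lb
  SiO2: 43.70% × 500.0 = 218.5 lb
Sums-versus-targets review given the weights on record, on the stated basis (every target is met by its sum given rounding of the digits):
  SrO: 69.62·0.6997 = 48.71 lb (target 48.72 lb)
  Na2O: 322.7·0.1126 + 32.44·0.2162 = 43.35 lb (target 43.35 lb)
  B2O3: 60.37·0.5666 + 32.44·0.4752 = 49.62 lb (target 49.62 lb)
  TiO2: 50.39·0.9899 = 49.88 lb (target 49.88 lb)
  Al2O3: 39.98·0.6573 + 322.7·0.1973 = 89.95 lb (target 89.95 lb)
  SiO2: 322.7·0.6771 = 218.5 lb (target 218.5 lb)
Auditing the glass mass value: total batch − LOI = 500.0 lb (summing oxide targets gives 500.0 lb; with the basis standing at 500.0 lb — any gap is answer rounding).
Whole-batch sum: Σ batch = 575.5 lb; LOI loss = Σ batch·LOI = 75.49 lb; yield: glass divided by total = 86.88%.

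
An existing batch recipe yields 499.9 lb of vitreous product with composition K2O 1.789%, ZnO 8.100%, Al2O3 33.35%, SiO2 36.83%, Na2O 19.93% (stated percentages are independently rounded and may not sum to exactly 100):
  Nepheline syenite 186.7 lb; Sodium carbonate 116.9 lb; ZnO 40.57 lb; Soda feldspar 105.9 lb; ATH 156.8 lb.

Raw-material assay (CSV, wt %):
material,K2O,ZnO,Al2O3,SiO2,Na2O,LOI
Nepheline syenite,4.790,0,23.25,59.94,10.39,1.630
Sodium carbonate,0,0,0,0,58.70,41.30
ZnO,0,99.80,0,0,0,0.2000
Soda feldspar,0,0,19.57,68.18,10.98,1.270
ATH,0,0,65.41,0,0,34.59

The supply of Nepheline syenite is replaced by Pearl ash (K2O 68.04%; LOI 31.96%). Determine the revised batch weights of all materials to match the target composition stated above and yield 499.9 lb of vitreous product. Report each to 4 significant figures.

Revised batch per 499.9 lb vitreous product:
  Pearl ash: 13.14 lb
  Sodium carbonate: 119.2 lb
  ZnO: 40.57 lb
  Soda feldspar: 270.0 lb
  ATH: 174.1 lb
Total batch = 617.0 lb; LOI loss = 117.2 lb

In-progress results are printed (rounded to four significant figures) in the printout; all internal work maintains exact precision from first step to last; a single rounding yields every reported result. Derived quantities are re-derived at full precision (the totals, ignition loss, the five compositions, net glass mass, the yield) from the batch weights for 499.9 lb of glass, as quoted within the question or the answer.
Oxide mass targets, per 499.9 lb vitreous product:
  K2O: 1.789% × 499.9 = 8.943 lb
  ZnO: 8.100% × 499.9 = 40.49 lb
  Al2O3: 33.35% × 499.9 = 166.7 lb
  SiO2: 36.83% × 499.9 = 184.1 lb
  Na2O: 19.93% × 499.9 = 99.63 lb
Oxide-by-oxide audit applying the batch weights above, versus the basis set out (every target is met by its sum net of answer rounding effects):
  K2O: 13.14·0.6804 = 8.940 lb (target 8.943 lb)
  ZnO: 40.57·0.9980 = 40.49 lb (target 40.49 lb)
  Al2O3: 270.0·0.1957 + 174.1·0.6541 = 166.7 lb (target 166.7 lb)
  SiO2: 270.0·0.6818 = 184.1 lb (target 184.1 lb)
  Na2O: 119.2·0.5870 + 270.0·0.1098 = 99.62 lb (target 99.63 lb)
Glass-mass closure: the batch minus its LOI: 499.8 lb (targets for the oxides total 499.9 lb; versus the stated basis of 499.9 lb — any gap is answer rounding).
Total batch = Σ batch = 617.0 lb; Σ batch·LOI gives LOI loss = 117.2 lb; yield, glass over the total, = 81.01%.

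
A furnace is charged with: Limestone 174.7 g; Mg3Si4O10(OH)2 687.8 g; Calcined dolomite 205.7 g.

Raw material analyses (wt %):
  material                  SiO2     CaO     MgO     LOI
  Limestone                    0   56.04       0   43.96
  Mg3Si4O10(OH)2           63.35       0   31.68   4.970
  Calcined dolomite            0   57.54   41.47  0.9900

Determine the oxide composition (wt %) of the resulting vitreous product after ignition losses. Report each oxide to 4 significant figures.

Every computation runs at full precision at each step; working values are displayed rounded off to 4 significant digits on the page. Every reported number takes a single rounding; the derived quantities are recomputed starting from the weights for 955.2 g of glass at full float precision (yield, glass mass, ignition loss, totals, the three compositions), exactly as printed in the problem or the answer.
Delivered oxide masses:
  SiO2: 687.8·0.6335 = 435.7 g
  CaO: 174.7·0.5604 + 205.7·0.5754 = 216.3 g
  MgO: 687.8·0.3168 + 205.7·0.4147 = 303.2 g
LOI: 174.7·0.4396 + 687.8·0.04970 + 205.7·0.009900 = 113.0 g
Glass = total batch minus LOI = 1068 − 113.0 = 955.2 g (= Σ oxide masses)
wt %: oxide over glass, times 100

Glass mass = 955.2 g (batch 1068 − LOI 113.0).
Composition: SiO2 45.62%, CaO 22.64%, MgO 31.74%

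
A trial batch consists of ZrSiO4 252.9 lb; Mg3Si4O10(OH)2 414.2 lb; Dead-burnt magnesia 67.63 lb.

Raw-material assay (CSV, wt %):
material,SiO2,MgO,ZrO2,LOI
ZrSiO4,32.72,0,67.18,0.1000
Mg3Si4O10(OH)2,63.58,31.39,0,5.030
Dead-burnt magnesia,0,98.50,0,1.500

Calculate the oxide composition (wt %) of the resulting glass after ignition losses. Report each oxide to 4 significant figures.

Glass mass = 712.6 lb (batch 734.7 − LOI 22.10).
Composition: SiO2 48.57%, MgO 27.59%, ZrO2 23.84%

Working values appear (rounded to 4 significant figures) as written — each numeric step runs at full precision through every step; exactly one rounding is applied to each reported value. All derived quantities are computed in exact precision (ignition loss, three oxide percentages, the yield, glass mass, totals) from the weighed amounts on 712.6 lb of glass, exactly as shown in the problem or the answer.
What the batch supplies per oxide:
  SiO2: 252.9·0.3272 + 414.2·0.6358 = 346.1 lb
  MgO: 414.2·0.3139 + 67.63·0.9850 = 196.6 lb
  ZrO2: 252.9·0.6718 = 169.9 lb
LOI: 252.9·0.001000 + 414.2·0.05030 + 67.63·0.01500 = 22.10 lb
Glass mass = batch − LOI = 734.7 − 22.10 = 712.6 lb (equal to the oxide-mass sum)
oxide / glass × 100 gives the wt %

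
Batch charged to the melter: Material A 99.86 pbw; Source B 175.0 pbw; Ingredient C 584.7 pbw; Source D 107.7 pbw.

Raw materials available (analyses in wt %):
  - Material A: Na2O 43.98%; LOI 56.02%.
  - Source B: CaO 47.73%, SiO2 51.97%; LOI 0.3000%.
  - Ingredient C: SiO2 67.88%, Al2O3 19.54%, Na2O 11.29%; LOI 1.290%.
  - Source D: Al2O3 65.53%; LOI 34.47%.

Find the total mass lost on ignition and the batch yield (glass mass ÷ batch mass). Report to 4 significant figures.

Full precision is kept end to end. The intermediate values are shown (rounded to four significant figures) at each printed step; each reported number undergoes a single rounding; the derived quantities (the four compositions, ignition loss, totals, net glass mass, the yield) are carried at full precision from the batch weights per 866.1 pbw of glass, as written in either problem or answer.
Ignition loss by material:
  Material A: 99.86 × 0.5602 = 55.94 pbw
  Source B: 175.0 × 0.003000 = 0.5250 pbw
  Ingredient C: 584.7 × 0.01290 = 7.543 pbw
  Source D: 107.7 × 0.3447 = 37.12 pbw
Total LOI = 101.1 pbw
Glass = batch − LOI = 967.3 − 101.1 = 866.1 pbw

LOI loss = 101.1 pbw; glass = 866.1 pbw; yield = 89.54%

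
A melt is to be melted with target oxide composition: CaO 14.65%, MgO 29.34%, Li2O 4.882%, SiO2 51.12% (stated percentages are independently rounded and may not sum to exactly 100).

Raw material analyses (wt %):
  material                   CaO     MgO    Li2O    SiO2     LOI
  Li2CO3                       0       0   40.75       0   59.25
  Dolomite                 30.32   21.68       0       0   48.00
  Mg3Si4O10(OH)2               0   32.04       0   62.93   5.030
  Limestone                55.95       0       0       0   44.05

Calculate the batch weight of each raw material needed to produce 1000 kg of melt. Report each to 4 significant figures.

The intermediate values are shown with 4-significant-figure rounding alongside each step; all arithmetic maintains full precision in all steps. A single rounding completes every reported number; the derived quantities (yield, net glass mass, totals, four oxide percentages, ignition loss) are rebuilt starting from the weights for 1000 kg of glass at full float precision as written in the problem or the answer.
The oxide mass targets at 1000 kg melt:
  CaO: 14.65% × 1000 = 146.5 kg
  MgO: 29.34% × 1000 = 293.4 kg
  Li2O: 4.882% × 1000 = 48.82 kg
  SiO2: 51.12% × 1000 = 511.2 kg
Checking each oxide sum per the reported batch figures, for the quoted basis mass (target by target, the sums agree inside rounding margins):
  CaO: 152.8·0.3032 + 179.0·0.5595 = 146.5 kg (target 146.5 kg)
  MgO: 152.8·0.2168 + 812.3·0.3204 = 293.4 kg (target 293.4 kg)
  Li2O: 119.8·0.4075 = 48.82 kg (target 48.82 kg)
  SiO2: 812.3·0.6293 = 511.2 kg (target 511.2 kg)
Glass-mass sanity pass: Σ batch − LOI loss = 999.9 kg (summing oxide targets gives 999.9 kg; basis as stated: 1000 kg — a pure rounding effect).
Batch grand total — Σ batch = 1264 kg; ignition loss, Σ(batch × LOI) = 264.0 kg; the yield ratio, glass ÷ batch: 79.11%.

Batch per 1000 kg melt:
  Li2CO3: 119.8 kg
  Dolomite: 152.8 kg
  Mg3Si4O10(OH)2: 812.3 kg
  Limestone: 179.0 kg
Total batch = 1264 kg; LOI loss = 264.0 kg; yield = 79.11%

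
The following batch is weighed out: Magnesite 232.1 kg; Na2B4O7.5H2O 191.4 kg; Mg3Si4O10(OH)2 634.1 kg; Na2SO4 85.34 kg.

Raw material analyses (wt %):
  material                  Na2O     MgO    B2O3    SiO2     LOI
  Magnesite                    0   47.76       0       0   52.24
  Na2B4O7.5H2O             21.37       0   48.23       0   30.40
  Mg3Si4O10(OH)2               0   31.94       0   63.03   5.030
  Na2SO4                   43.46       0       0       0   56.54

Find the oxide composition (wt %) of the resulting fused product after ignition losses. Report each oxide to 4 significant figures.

Intermediates are displayed rounded to four significant figures within the worked lines; all internal work runs at exact precision at all times. Exactly one rounding goes into each reported value — the derived quantities are re-derived from the weighed amounts per 883.4 kg of glass in full float precision (glass mass, totals, the four compositions, yield, ignition loss), as quoted within the question or the answer.
Mass of each oxide from the mix:
  Na2O: 191.4·0.2137 + 85.34·0.4346 = 77.99 kg
  MgO: 232.1·0.4776 + 634.1·0.3194 = 313.4 kg
  B2O3: 191.4·0.4823 = 92.31 kg
  SiO2: 634.1·0.6303 = 399.7 kg
LOI: 232.1·0.5224 + 191.4·0.3040 + 634.1·0.05030 + 85.34·0.5654 = 259.6 kg
Glass mass = batch − LOI = 1143 − 259.6 = 883.4 kg (= Σ oxide masses)
oxide / glass × 100 gives the wt %

Glass mass = 883.4 kg (batch 1143 − LOI 259.6).
Composition: Na2O 8.829%, MgO 35.48%, B2O3 10.45%, SiO2 45.24%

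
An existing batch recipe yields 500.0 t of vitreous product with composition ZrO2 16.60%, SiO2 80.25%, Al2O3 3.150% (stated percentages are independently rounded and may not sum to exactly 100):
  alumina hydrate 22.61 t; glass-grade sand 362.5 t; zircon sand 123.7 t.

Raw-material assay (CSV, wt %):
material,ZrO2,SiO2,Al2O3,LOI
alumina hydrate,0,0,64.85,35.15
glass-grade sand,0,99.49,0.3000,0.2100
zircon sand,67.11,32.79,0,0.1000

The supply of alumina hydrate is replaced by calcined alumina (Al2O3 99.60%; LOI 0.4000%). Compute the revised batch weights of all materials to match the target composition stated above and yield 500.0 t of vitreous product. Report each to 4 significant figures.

Revised batch per 500.0 t vitreous product:
  calcined alumina: 14.72 t
  glass-grade sand: 362.5 t
  zircon sand: 123.7 t
Total batch = 500.9 t; LOI loss = 0.9438 t

Each numeric step carries full float precision from start to finish; the intermediate values are shown, with 4-significant-figure rounding, on the page — a single rounding yields each reported result. The derived quantities (ignition loss, net glass mass, the yield, the totals, the three compositions) are re-derived using the weight values per 500.0 t of glass in exact precision precisely as stated by question or answer.
Target oxide masses per 500.0 t vitreous product:
  ZrO2: 16.60% × 500.0 = 83.00 t
  SiO2: 80.25% × 500.0 = 401.2 t
  Al2O3: 3.150% × 500.0 = 15.75 t
Verifying the oxide balance with the batch weights as given, under the basis named above (each sum matches its target mass given rounding of the digits):
  ZrO2: 123.7·0.6711 = 83.02 t (target 83.00 t)
  SiO2: 362.5·0.9949 + 123.7·0.3279 = 401.2 t (target 401.2 t)
  Al2O3: 14.72·0.9960 + 362.5·0.003000 = 15.75 t (target 15.75 t)
Glass-mass closure: total charge less LOI = 500.0 t (summing oxide targets gives 500.0 t; with the basis standing at 500.0 t — a pure rounding effect).
Summing the batch: Σ batch = 500.9 t; LOI loss = Σ batch·LOI = 0.9438 t; yield: glass divided by total = 99.81%.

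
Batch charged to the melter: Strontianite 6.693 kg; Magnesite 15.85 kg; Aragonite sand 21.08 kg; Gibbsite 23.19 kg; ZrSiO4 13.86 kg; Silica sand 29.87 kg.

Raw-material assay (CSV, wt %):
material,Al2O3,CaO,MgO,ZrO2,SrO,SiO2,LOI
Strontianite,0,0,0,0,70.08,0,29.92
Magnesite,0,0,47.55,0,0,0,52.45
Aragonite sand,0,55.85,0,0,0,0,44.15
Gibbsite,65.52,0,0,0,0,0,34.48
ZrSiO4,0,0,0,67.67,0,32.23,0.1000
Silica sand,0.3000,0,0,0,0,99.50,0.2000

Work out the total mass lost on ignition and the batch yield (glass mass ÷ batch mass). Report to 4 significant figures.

In-progress results are displayed rounded off to 4 significant figures when written out; each numeric step runs at exact precision from start to finish; each reported figure includes exactly one rounding — the derived quantities (six oxide percentages, the yield, the totals, net glass mass, LOI) are recomputed from the weighed amounts for 82.85 kg of glass in full precision, as they appear in the problem or answer text.
Per-material ignition loss:
  Strontianite: 6.693 × 0.2992 = 2.003 kg
  Magnesite: 15.85 × 0.5245 = 8.313 kg
  Aragonite sand: 21.08 × 0.4415 = 9.307 kg
  Gibbsite: 23.19 × 0.3448 = 7.996 kg
  ZrSiO4: 13.86 × 0.001000 = 0.01386 kg
  Silica sand: 29.87 × 0.002000 = 0.05974 kg
Total LOI = 27.69 kg
Glass = batch − LOI = 110.5 − 27.69 = 82.85 kg

LOI loss = 27.69 kg; glass = 82.85 kg; yield = 74.95%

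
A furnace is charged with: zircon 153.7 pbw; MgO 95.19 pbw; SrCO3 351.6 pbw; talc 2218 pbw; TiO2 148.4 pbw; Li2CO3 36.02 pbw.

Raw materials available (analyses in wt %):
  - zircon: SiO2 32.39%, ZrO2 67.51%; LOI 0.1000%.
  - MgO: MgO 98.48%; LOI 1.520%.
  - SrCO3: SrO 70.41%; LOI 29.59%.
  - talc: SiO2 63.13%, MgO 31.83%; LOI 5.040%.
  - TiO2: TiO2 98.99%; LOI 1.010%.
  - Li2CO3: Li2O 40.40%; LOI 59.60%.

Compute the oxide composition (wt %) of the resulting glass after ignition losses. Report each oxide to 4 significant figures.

Every computation maintains full precision at every stage — values along the way are printed, rounded to four significant digits, as written — a single rounding produces each reported figure; derived quantities, which include totals, net glass mass, ignition loss, the six compositions, yield, are computed at exact precision, as given in either problem or answer, from the weighed amounts per 2763 pbw of glass.
Oxide-by-oxide delivered mass:
  Li2O: 36.02·0.4040 = 14.55 pbw
  SrO: 351.6·0.7041 = 247.6 pbw
  SiO2: 153.7·0.3239 + 2218·0.6313 = 1450 pbw
  TiO2: 148.4·0.9899 = 146.9 pbw
  ZrO2: 153.7·0.6751 = 103.8 pbw
  MgO: 95.19·0.9848 + 2218·0.3183 = 799.7 pbw
LOI: 153.7·0.001000 + 95.19·0.01520 + 351.6·0.2959 + 2218·0.05040 + 148.4·0.01010 + 36.02·0.5960 = 240.4 pbw
Resulting glass, batch − LOI: 3003 − 240.4 = 2763 pbw (equal to the oxide-mass sum)
each wt % is 100 × oxide ÷ glass

Glass mass = 2763 pbw (batch 3003 − LOI 240.4).
Composition: Li2O 0.5268%, SrO 8.961%, SiO2 52.49%, TiO2 5.318%, ZrO2 3.756%, MgO 28.95%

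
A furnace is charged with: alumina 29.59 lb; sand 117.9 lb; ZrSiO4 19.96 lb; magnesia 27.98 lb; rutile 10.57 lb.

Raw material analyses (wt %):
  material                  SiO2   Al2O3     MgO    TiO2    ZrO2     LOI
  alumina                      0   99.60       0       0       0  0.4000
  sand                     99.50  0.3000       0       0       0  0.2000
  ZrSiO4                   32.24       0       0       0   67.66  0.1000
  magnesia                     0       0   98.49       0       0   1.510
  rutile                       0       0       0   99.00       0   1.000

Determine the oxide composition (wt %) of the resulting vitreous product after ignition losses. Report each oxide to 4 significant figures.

Values along the way are displayed rounded to four significant digits at each printed step; each numeric step runs at full precision at all times. Exactly one rounding lands on every reported figure. The derived quantities (LOI, net glass mass, the yield, five oxide percentages, totals) are rebuilt starting from the weights per 205.1 lb of glass in exact precision as written in the problem or answer text.
Oxide masses out of the charge:
  SiO2: 117.9·0.9950 + 19.96·0.3224 = 123.7 lb
  Al2O3: 29.59·0.9960 + 117.9·0.003000 = 29.83 lb
  MgO: 27.98·0.9849 = 27.56 lb
  TiO2: 10.57·0.9900 = 10.46 lb
  ZrO2: 19.96·0.6766 = 13.50 lb
LOI: 29.59·0.004000 + 117.9·0.002000 + 19.96·0.001000 + 27.98·0.01510 + 10.57·0.01000 = 0.9023 lb
Net of LOI, the glass mass = 206.0 − 0.9023 = 205.1 lb (the oxide masses sum to this)
wt % = 100 × oxide mass / glass mass

Glass mass = 205.1 lb (batch 206.0 − LOI 0.9023).
Composition: SiO2 60.33%, Al2O3 14.54%, MgO 13.44%, TiO2 5.102%, ZrO2 6.585%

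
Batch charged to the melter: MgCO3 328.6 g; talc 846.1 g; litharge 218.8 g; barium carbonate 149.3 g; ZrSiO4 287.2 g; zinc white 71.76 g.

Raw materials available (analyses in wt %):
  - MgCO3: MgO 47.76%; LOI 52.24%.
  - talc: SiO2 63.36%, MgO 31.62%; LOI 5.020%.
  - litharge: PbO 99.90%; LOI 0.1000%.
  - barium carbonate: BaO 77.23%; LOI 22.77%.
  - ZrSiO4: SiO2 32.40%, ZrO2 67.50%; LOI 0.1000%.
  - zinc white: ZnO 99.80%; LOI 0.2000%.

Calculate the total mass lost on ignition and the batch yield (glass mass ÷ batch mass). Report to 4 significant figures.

All arithmetic maintains full float precision in all steps — the intermediate values are displayed with 4-significant-figure rounding within the worked lines — each reported result carries a single rounding; the derived quantities are carried at full precision (totals, the six compositions, ignition loss, yield, net glass mass) using the weight values on 1653 g of glass, as they appear in question or answer.
Ignition loss by material:
  MgCO3: 328.6 × 0.5224 = 171.7 g
  talc: 846.1 × 0.05020 = 42.47 g
  litharge: 218.8 × 0.001000 = 0.2188 g
  barium carbonate: 149.3 × 0.2277 = 34.00 g
  ZrSiO4: 287.2 × 0.001000 = 0.2872 g
  zinc white: 71.76 × 0.002000 = 0.1435 g
Total LOI = 248.8 g
Glass = batch − LOI = 1902 − 248.8 = 1653 g

LOI loss = 248.8 g; glass = 1653 g; yield = 86.92%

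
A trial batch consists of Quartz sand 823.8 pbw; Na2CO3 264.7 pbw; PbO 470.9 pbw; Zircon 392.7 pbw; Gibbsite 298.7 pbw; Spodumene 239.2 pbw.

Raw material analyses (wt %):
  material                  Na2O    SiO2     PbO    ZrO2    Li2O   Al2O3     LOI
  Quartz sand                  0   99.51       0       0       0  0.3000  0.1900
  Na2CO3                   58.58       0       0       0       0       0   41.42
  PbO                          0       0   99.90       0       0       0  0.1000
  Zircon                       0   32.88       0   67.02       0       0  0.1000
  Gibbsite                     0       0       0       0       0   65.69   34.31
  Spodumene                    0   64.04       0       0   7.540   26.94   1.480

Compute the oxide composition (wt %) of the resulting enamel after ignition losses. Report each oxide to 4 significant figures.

Every computation keeps full precision from first step to last — working values appear rounded to 4 significant figures alongside each step; exactly one rounding goes into every reported result — all derived quantities (yield, the six compositions, totals, glass mass, ignition loss) are recomputed starting from the weights per 2272 pbw of glass in full precision as quoted within problem or answer.
Delivered oxide masses:
  Na2O: 264.7·0.5858 = 155.1 pbw
  SiO2: 823.8·0.9951 + 392.7·0.3288 + 239.2·0.6404 = 1102 pbw
  PbO: 470.9·0.9990 = 470.4 pbw
  ZrO2: 392.7·0.6702 = 263.2 pbw
  Li2O: 239.2·0.07540 = 18.04 pbw
  Al2O3: 823.8·0.003000 + 298.7·0.6569 + 239.2·0.2694 = 263.1 pbw
LOI: 823.8·0.001900 + 264.7·0.4142 + 470.9·0.001000 + 392.7·0.001000 + 298.7·0.3431 + 239.2·0.01480 = 218.1 pbw
Net of LOI, the glass mass = 2490 − 218.1 = 2272 pbw (consistent with Σ oxide mass)
percent share: oxide ÷ glass, ×100

Glass mass = 2272 pbw (batch 2490 − LOI 218.1).
Composition: Na2O 6.825%, SiO2 48.51%, PbO 20.71%, ZrO2 11.58%, Li2O 0.7939%, Al2O3 11.58%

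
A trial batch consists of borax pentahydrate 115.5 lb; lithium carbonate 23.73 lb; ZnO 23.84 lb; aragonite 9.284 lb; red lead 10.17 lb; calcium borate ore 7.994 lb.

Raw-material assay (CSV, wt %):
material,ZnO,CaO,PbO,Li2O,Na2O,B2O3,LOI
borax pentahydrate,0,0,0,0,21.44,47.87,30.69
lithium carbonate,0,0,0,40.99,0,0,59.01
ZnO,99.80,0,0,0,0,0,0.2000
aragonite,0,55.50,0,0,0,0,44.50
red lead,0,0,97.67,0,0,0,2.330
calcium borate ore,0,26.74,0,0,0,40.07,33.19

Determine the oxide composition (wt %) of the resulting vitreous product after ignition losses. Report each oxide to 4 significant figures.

Values along the way appear rounded to four significant digits at each printed step — all internal work maintains full precision from first step to last. A single rounding finalizes every reported number. All derived quantities (the six compositions, net glass mass, the yield, the totals, ignition loss) are re-derived in full precision from the batch weights on 134.0 lb of glass, as set out in the problem or the answer.
Delivered oxide masses:
  ZnO: 23.84·0.9980 = 23.79 lb
  CaO: 9.284·0.5550 + 7.994·0.2674 = 7.290 lb
  PbO: 10.17·0.9767 = 9.933 lb
  Li2O: 23.73·0.4099 = 9.727 lb
  Na2O: 115.5·0.2144 = 24.76 lb
  B2O3: 115.5·0.4787 + 7.994·0.4007 = 58.49 lb
LOI: 115.5·0.3069 + 23.73·0.5901 + 23.84·0.002000 + 9.284·0.4450 + 10.17·0.02330 + 7.994·0.3319 = 56.52 lb
Resulting glass, batch − LOI: 190.5 − 56.52 = 134.0 lb (the oxide masses sum to this)
wt % = oxide mass / glass mass × 100

Glass mass = 134.0 lb (batch 190.5 − LOI 56.52).
Composition: ZnO 17.76%, CaO 5.441%, PbO 7.413%, Li2O 7.259%, Na2O 18.48%, B2O3 43.65%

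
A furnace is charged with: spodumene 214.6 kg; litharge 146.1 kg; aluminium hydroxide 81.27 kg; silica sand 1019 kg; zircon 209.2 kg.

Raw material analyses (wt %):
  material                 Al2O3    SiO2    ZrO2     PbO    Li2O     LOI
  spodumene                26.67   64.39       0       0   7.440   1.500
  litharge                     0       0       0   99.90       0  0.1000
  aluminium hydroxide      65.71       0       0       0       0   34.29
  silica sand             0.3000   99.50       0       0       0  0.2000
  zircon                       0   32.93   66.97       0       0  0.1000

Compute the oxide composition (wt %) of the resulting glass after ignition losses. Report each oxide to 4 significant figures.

Glass mass = 1637 kg (batch 1670 − LOI 33.48).
Composition: Al2O3 6.947%, SiO2 74.60%, ZrO2 8.560%, PbO 8.918%, Li2O 0.9755%

All arithmetic runs at exact precision from start to finish. The intermediate values are shown rounded to 4 significant digits within the worked lines — exactly one rounding lands on each reported number — derived quantities are carried from the batch weights per 1637 kg of glass at exact precision (net glass mass, the yield, totals, LOI, five oxide percentages), exactly as shown in question or answer.
Mass of each oxide from the mix:
  Al2O3: 214.6·0.2667 + 81.27·0.6571 + 1019·0.003000 = 113.7 kg
  SiO2: 214.6·0.6439 + 1019·0.9950 + 209.2·0.3293 = 1221 kg
  ZrO2: 209.2·0.6697 = 140.1 kg
  PbO: 146.1·0.9990 = 146.0 kg
  Li2O: 214.6·0.07440 = 15.97 kg
LOI: 214.6·0.01500 + 146.1·0.001000 + 81.27·0.3429 + 1019·0.002000 + 209.2·0.001000 = 33.48 kg
The glass mass, total less LOI, = 1670 − 33.48 = 1637 kg (equal to the oxide-mass sum)
wt %: oxide over glass, times 100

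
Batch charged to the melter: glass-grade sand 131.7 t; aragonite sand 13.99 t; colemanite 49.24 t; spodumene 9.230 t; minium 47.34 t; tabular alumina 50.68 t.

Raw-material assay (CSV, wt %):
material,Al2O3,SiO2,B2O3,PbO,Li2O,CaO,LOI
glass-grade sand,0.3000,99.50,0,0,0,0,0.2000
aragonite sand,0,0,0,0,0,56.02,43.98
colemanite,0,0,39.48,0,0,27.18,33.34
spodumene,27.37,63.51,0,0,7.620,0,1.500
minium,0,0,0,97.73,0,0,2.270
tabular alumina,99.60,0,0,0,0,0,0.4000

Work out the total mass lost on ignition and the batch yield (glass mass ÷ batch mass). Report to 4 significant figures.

LOI loss = 24.25 t; glass = 277.9 t; yield = 91.98%

All internal work carries exact precision from first step to last; the intermediate values are shown rounded to four significant figures at each printed step. Exactly one rounding goes into every reported figure. All derived quantities (the totals, yield, net glass mass, LOI, the six compositions) are carried from the batch weights for 277.9 t of glass in full float precision, as given in problem or answer.
Per-material ignition loss:
  glass-grade sand: 131.7 × 0.002000 = 0.2634 t
  aragonite sand: 13.99 × 0.4398 = 6.153 t
  colemanite: 49.24 × 0.3334 = 16.42 t
  spodumene: 9.230 × 0.01500 = 0.1384 t
  minium: 47.34 × 0.02270 = 1.075 t
  tabular alumina: 50.68 × 0.004000 = 0.2027 t
Total LOI = 24.25 t
Glass = batch − LOI = 302.2 − 24.25 = 277.9 t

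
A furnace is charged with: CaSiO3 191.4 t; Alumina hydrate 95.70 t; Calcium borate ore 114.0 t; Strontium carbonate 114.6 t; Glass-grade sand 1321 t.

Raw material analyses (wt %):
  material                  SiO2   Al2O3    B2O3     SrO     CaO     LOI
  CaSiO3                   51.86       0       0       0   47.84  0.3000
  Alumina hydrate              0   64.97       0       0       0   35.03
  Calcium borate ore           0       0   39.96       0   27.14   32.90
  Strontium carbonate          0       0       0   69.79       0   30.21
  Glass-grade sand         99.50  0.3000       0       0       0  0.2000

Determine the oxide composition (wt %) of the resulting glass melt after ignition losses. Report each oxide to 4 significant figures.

Glass mass = 1728 t (batch 1837 − LOI 108.9).
Composition: SiO2 81.82%, Al2O3 3.828%, B2O3 2.637%, SrO 4.629%, CaO 7.090%

In-progress results are printed rounded to four significant figures — the working math keeps full float precision end to end. Each reported result receives exactly one rounding; derived quantities (glass mass, five oxide percentages, the totals, the yield, ignition loss) are recomputed in full float precision from the batch weights per 1728 t of glass as written in the question or the answer.
Per-oxide mass from batch:
  SiO2: 191.4·0.5186 + 1321·0.9950 = 1414 t
  Al2O3: 95.70·0.6497 + 1321·0.003000 = 66.14 t
  B2O3: 114.0·0.3996 = 45.55 t
  SrO: 114.6·0.6979 = 79.98 t
  CaO: 191.4·0.4784 + 114.0·0.2714 = 122.5 t
LOI: 191.4·0.003000 + 95.70·0.3503 + 114.0·0.3290 + 114.6·0.3021 + 1321·0.002000 = 108.9 t
Net of LOI, the glass mass = 1837 − 108.9 = 1728 t (consistent with Σ oxide mass)
each wt % is 100 × oxide ÷ glass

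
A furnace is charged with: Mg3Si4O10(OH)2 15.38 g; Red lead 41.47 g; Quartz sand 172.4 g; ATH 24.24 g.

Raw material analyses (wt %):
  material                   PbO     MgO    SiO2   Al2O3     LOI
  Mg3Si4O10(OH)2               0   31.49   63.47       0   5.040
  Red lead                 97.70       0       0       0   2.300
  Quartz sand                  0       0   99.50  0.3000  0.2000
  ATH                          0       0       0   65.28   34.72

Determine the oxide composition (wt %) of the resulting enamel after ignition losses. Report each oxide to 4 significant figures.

Glass mass = 243.0 g (batch 253.5 − LOI 10.49).
Composition: PbO 16.67%, MgO 1.993%, SiO2 74.61%, Al2O3 6.725%

Working values appear rounded off to 4 significant digits in the printout; every computation carries exact precision in all steps. Each reported value includes exactly one rounding; the derived quantities (net glass mass, the four compositions, yield, LOI, totals) are rebuilt in full precision starting from the weights on 243.0 g of glass, precisely as stated by question or answer.
Oxide-by-oxide delivered mass:
  PbO: 41.47·0.9770 = 40.52 g
  MgO: 15.38·0.3149 = 4.843 g
  SiO2: 15.38·0.6347 + 172.4·0.9950 = 181.3 g
  Al2O3: 172.4·0.003000 + 24.24·0.6528 = 16.34 g
LOI: 15.38·0.05040 + 41.47·0.02300 + 172.4·0.002000 + 24.24·0.3472 = 10.49 g
Glass mass = batch − LOI = 253.5 − 10.49 = 243.0 g (consistent with Σ oxide mass)
wt % = oxide mass / glass mass × 100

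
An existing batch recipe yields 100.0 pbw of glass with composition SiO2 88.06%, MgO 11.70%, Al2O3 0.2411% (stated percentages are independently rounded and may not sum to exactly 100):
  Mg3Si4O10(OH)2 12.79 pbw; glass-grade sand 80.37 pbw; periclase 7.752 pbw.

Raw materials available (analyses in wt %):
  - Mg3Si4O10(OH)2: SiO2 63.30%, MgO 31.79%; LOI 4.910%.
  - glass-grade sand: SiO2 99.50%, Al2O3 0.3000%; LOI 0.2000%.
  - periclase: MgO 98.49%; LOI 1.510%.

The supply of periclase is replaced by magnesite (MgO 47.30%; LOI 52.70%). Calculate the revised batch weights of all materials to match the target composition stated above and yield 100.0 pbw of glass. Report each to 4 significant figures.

Revised batch per 100.0 pbw glass:
  Mg3Si4O10(OH)2: 12.79 pbw
  glass-grade sand: 80.37 pbw
  magnesite: 16.14 pbw
Total batch = 109.3 pbw; LOI loss = 9.295 pbw

All internal work keeps exact precision from start to finish. Working values appear, rounded to four significant figures, across the worked steps; exactly one rounding lands on each reported number. The derived quantities, which include ignition loss, yield, the three compositions, glass mass, totals, are computed in exact precision, precisely as stated by the question or the answer, starting from the weights on 100.0 pbw of glass.
The oxide mass targets at 100.0 pbw glass:
  SiO2: 88.06% × 100.0 = 88.06 pbw
  MgO: 11.70% × 100.0 = 11.70 pbw
  Al2O3: 0.2411% × 100.0 = 0.2411 pbw
Sums-versus-targets review on the weights just shown, versus the basis set out (each sum matches its target mass modulo rounding of the values):
  SiO2: 12.79·0.6330 + 80.37·0.9950 = 88.06 pbw (target 88.06 pbw)
  MgO: 12.79·0.3179 + 16.14·0.4730 = 11.70 pbw (target 11.70 pbw)
  Al2O3: 80.37·0.003000 = 0.2411 pbw (target 0.2411 pbw)
Glass mass check: the batch minus its LOI: 100.0 pbw (oxide target masses add up to 100.0 pbw; against the stated basis, 100.0 pbw — rounding explains the deltas).
Whole-batch sum: Σ batch = 109.3 pbw; LOI removed, Σ of batch·LOI: 9.295 pbw; the yield ratio, glass ÷ batch: 91.50%.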